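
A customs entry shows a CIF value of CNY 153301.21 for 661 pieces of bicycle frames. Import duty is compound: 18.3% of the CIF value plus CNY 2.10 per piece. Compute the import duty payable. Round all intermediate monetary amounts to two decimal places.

Import duty: CNY 29442.22

Ad valorem component: 153301.21 × 18.3% = 28054.12
Specific component: 661 × 2.10 = 1388.10
Import duty = 28054.12 + 1388.10 = 29442.22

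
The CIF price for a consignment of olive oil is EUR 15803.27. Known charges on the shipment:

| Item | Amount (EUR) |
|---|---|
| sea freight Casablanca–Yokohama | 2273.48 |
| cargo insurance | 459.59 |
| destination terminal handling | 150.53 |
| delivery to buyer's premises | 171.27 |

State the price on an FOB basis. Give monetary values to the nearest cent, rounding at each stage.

FOB price: EUR 13070.20

Not relevant to the conversion: delivery, destination terminal — on the buyer under both terms; not part of either seller's price.
From CIF to FOB, the seller no longer bears: freight, insurance.
FOB price = 15803.27 − 2273.48 − 459.59 = 13070.20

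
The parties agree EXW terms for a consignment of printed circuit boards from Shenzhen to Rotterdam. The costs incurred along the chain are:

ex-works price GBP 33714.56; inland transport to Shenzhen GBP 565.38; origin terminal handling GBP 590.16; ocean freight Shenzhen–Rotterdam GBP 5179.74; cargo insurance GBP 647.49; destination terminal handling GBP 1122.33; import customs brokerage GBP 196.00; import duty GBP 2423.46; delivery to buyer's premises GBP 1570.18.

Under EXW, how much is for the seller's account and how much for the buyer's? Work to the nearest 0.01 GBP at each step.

EXW: the seller makes goods available at their premises; the buyer bears all onward costs.
Seller's account: goods 33714.56 = 33714.56
Buyer's account: inland to port 565.38 + origin terminal 590.16 + freight 5179.74 + insurance 647.49 + destination terminal 1122.33 + brokerage 196.00 + duty 2423.46 + delivery 1570.18 = 12294.74

Seller: GBP 33714.56; buyer: GBP 12294.74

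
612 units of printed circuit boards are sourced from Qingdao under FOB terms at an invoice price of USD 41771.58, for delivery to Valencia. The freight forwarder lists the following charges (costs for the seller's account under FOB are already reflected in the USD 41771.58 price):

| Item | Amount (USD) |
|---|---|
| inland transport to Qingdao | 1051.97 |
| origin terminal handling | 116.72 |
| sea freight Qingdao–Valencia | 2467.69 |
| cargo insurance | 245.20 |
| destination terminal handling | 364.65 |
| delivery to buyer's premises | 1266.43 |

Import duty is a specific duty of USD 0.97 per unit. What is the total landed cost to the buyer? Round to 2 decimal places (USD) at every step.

FOB: the seller bears costs until goods are on board at the origin port; the buyer bears freight, insurance and all costs thereafter.
Already in the invoice (seller's account under FOB): inland to port, origin terminal — exclude.
CIF value = FOB price + freight + insurance = 41771.58 + 2467.69 + 245.20 = 44484.47
Import duty = 612 × 0.97 = 593.64
Buyer bears: freight 2467.69 + insurance 245.20 + destination terminal 364.65 + delivery 1266.43 + duty 593.64 = 4937.61
Landed cost = invoice 41771.58 + 4937.61 = 46709.19

Total landed cost: USD 46709.19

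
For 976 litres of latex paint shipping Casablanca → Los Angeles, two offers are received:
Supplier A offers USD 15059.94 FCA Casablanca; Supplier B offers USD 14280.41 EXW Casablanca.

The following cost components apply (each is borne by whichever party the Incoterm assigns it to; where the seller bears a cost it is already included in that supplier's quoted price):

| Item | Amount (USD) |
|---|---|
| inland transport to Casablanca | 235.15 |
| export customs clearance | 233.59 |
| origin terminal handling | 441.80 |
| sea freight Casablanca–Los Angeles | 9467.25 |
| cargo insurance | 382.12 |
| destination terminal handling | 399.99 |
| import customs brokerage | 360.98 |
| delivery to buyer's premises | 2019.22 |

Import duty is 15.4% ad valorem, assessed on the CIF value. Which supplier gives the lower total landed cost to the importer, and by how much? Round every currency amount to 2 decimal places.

Supplier A (FCA):
CIF value = FCA price + origin terminal + freight + insurance = 15059.94 + 441.80 + 9467.25 + 382.12 = 25351.11
Import duty = 25351.11 × 15.4% = 3904.07
Buyer bears (A): 441.80 + 9467.25 + 382.12 + 399.99 + 360.98 + 2019.22 = 13071.36
Landed cost (A) = invoice 15059.94 + 13071.36 + duty 3904.07 = 32035.37
Supplier B (EXW):
CIF value = EXW price + inland to port + export clearance + origin terminal + freight + insurance = 14280.41 + 235.15 + 233.59 + 441.80 + 9467.25 + 382.12 = 25040.32
Import duty = 25040.32 × 15.4% = 3856.21
Buyer bears (B): 235.15 + 233.59 + 441.80 + 9467.25 + 382.12 + 399.99 + 360.98 + 2019.22 = 13540.10
Landed cost (B) = invoice 14280.41 + 13540.10 + duty 3856.21 = 31676.72
Difference = |32035.37 − 31676.72| = 358.65

Supplier B is cheaper by USD 358.65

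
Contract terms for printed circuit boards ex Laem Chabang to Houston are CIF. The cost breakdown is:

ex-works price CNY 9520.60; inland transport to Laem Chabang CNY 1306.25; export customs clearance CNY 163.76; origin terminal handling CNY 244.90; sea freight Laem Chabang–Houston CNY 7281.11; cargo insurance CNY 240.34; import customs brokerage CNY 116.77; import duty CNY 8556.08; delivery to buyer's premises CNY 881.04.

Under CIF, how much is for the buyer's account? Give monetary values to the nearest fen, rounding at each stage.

Buyer's account: CNY 9553.89

CIF: the seller pays costs through ocean freight and marine insurance to the destination port.
Seller's account: goods 9520.60 + inland to port 1306.25 + export clearance 163.76 + origin terminal 244.90 + freight 7281.11 + insurance 240.34 = 18756.96
Buyer's account: brokerage 116.77 + duty 8556.08 + delivery 881.04 = 9553.89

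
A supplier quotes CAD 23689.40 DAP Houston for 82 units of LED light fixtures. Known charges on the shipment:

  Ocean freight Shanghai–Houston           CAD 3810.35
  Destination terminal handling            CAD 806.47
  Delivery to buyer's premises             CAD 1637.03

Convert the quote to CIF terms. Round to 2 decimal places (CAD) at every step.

Not relevant to the conversion: freight — on the seller under both DAP and CIF; already in the DAP price and stays in the CIF price.
From DAP to CIF, the seller no longer bears: destination terminal, delivery.
CIF price = 23689.40 − 806.47 − 1637.03 = 21245.90

CIF price: CAD 21245.90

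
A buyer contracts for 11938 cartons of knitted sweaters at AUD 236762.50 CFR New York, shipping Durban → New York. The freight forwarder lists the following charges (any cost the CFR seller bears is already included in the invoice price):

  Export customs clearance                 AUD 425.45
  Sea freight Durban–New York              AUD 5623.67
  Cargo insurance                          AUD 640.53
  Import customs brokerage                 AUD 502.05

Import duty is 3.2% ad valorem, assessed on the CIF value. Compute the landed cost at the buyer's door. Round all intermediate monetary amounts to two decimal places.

CFR: the seller pays costs through ocean freight to the destination port, but not insurance.
Already in the invoice (seller's account under CFR): export clearance, freight — exclude.
CIF value = CFR price + insurance = 236762.50 + 640.53 = 237403.03
Import duty = 237403.03 × 3.2% = 7596.90
Buyer bears: insurance 640.53 + brokerage 502.05 + duty 7596.90 = 8739.48
Landed cost = invoice 236762.50 + 8739.48 = 245501.98

Total landed cost: AUD 245501.98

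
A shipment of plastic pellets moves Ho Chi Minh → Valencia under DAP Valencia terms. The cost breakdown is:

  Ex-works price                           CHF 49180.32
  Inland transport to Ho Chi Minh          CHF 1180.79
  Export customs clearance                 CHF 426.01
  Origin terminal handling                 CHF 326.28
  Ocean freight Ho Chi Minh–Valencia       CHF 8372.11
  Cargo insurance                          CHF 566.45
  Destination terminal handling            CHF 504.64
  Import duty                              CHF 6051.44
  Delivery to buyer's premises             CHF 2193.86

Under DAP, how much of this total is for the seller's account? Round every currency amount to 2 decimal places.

Seller's account: CHF 62750.46

DAP: the seller bears all costs to the named destination except import duty and clearance.
Seller's account: goods 49180.32 + inland to port 1180.79 + export clearance 426.01 + origin terminal 326.28 + freight 8372.11 + insurance 566.45 + destination terminal 504.64 + delivery 2193.86 = 62750.46
Buyer's account: duty 6051.44 = 6051.44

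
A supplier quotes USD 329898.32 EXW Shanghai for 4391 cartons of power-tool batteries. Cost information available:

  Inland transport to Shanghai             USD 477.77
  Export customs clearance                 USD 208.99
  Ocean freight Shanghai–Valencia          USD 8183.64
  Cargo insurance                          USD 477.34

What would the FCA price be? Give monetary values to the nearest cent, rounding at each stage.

FCA price: USD 330585.08

Not relevant to the conversion: insurance, freight — on the buyer under both terms; not part of either seller's price.
From EXW to FCA, the seller additionally bears: inland to port, export clearance.
FCA price = 329898.32 + 477.77 + 208.99 = 330585.08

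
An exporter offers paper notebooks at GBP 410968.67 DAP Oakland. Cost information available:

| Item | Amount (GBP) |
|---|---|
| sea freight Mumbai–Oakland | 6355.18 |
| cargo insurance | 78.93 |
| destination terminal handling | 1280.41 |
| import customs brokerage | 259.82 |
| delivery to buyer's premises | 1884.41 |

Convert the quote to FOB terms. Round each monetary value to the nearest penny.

Not relevant to the conversion: brokerage — on the buyer under both terms; not part of either seller's price.
From DAP to FOB, the seller no longer bears: freight, insurance, destination terminal, delivery.
FOB price = 410968.67 − 6355.18 − 78.93 − 1280.41 − 1884.41 = 401369.74

FOB price: GBP 401369.74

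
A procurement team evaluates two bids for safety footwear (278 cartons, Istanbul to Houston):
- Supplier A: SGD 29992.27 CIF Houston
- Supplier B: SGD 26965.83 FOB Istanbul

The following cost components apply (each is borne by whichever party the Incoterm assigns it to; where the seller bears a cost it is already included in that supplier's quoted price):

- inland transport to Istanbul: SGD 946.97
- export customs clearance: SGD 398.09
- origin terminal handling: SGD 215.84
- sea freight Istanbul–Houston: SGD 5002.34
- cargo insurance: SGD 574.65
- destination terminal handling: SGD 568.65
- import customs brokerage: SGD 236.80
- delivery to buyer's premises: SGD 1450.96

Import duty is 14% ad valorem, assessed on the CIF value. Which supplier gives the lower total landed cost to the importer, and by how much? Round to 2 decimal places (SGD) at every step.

Supplier A is cheaper by SGD 2907.62

Supplier A (CIF):
The CIF price already equals the CIF value: 29992.27
Import duty = 29992.27 × 14% = 4198.92
Buyer bears (A): 568.65 + 236.80 + 1450.96 = 2256.41
Landed cost (A) = invoice 29992.27 + 2256.41 + duty 4198.92 = 36447.60
Supplier B (FOB):
CIF value = FOB price + freight + insurance = 26965.83 + 5002.34 + 574.65 = 32542.82
Import duty = 32542.82 × 14% = 4555.99
Buyer bears (B): 5002.34 + 574.65 + 568.65 + 236.80 + 1450.96 = 7833.40
Landed cost (B) = invoice 26965.83 + 7833.40 + duty 4555.99 = 39355.22
Difference = |36447.60 − 39355.22| = 2907.62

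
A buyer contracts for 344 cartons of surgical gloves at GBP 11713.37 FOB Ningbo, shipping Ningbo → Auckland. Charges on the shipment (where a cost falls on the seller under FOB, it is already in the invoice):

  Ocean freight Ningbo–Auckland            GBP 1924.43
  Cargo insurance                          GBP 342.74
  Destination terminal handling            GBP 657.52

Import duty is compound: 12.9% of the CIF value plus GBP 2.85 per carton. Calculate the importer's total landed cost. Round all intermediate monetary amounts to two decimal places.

FOB: the seller bears costs until goods are on board at the origin port; the buyer bears freight, insurance and all costs thereafter.
CIF value = FOB price + freight + insurance = 11713.37 + 1924.43 + 342.74 = 13980.54
Ad valorem component: 13980.54 × 12.9% = 1803.49
Specific component: 344 × 2.85 = 980.40
Import duty = 1803.49 + 980.40 = 2783.89
Buyer bears: freight 1924.43 + insurance 342.74 + destination terminal 657.52 + duty 2783.89 = 5708.58
Landed cost = invoice 11713.37 + 5708.58 = 17421.95

Total landed cost: GBP 17421.95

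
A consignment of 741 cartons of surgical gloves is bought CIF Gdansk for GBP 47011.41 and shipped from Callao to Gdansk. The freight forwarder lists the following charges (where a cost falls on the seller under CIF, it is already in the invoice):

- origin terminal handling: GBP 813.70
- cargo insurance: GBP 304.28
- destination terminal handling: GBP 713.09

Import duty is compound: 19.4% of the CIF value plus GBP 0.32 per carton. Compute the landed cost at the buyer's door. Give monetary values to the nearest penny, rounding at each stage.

Total landed cost: GBP 57081.83

CIF: the seller pays costs through ocean freight and marine insurance to the destination port.
Already in the invoice (seller's account under CIF): origin terminal, insurance — exclude.
The CIF price already equals the CIF value: 47011.41
Ad valorem component: 47011.41 × 19.4% = 9120.21
Specific component: 741 × 0.32 = 237.12
Import duty = 9120.21 + 237.12 = 9357.33
Buyer bears: destination terminal 713.09 + duty 9357.33 = 10070.42
Landed cost = invoice 47011.41 + 10070.42 = 57081.83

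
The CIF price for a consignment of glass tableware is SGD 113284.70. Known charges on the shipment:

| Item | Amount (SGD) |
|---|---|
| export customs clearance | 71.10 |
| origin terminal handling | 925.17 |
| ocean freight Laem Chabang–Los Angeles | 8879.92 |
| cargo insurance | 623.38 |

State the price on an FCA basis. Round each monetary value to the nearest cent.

Not relevant to the conversion: export clearance — on the seller under both CIF and FCA; already in the CIF price and stays in the FCA price.
From CIF to FCA, the seller no longer bears: origin terminal, freight, insurance.
FCA price = 113284.70 − 925.17 − 8879.92 − 623.38 = 102856.23

FCA price: SGD 102856.23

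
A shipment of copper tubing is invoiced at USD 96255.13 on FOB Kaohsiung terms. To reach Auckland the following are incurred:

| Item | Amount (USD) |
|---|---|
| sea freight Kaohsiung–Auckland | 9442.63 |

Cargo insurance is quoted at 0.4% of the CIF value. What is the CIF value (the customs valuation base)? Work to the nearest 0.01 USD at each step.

CIF value: USD 106122.25

Let C be the CIF value. C = FOB price + freight + 0.4% × C
C − 0.4% × C = 96255.13 + 9442.63
0.996 × C = 105697.76
C = 105697.76 / 0.996 = 106122.25
Insurance premium = 0.4% × 106122.25 = 424.49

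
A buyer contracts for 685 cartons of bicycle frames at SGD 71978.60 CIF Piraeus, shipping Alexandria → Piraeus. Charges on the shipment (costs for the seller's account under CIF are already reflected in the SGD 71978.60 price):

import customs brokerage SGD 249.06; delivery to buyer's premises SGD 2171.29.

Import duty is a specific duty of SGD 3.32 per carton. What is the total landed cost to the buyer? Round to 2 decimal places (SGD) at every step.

CIF: the seller pays costs through ocean freight and marine insurance to the destination port.
The CIF price already equals the CIF value: 71978.60
Import duty = 685 × 3.32 = 2274.20
Buyer bears: brokerage 249.06 + delivery 2171.29 + duty 2274.20 = 4694.55
Landed cost = invoice 71978.60 + 4694.55 = 76673.15

Total landed cost: SGD 76673.15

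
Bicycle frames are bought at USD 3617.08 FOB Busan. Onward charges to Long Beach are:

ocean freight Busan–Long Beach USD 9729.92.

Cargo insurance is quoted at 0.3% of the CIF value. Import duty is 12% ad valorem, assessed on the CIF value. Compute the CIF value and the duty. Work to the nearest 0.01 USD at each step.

CIF value: USD 13387.16; import duty: USD 1606.46

Let C be the CIF value. C = FOB price + freight + 0.3% × C
C − 0.3% × C = 3617.08 + 9729.92
0.997 × C = 13347.00
C = 13347.00 / 0.997 = 13387.16
Insurance premium = 0.3% × 13387.16 = 40.16
Import duty = 13387.16 × 12% = 1606.46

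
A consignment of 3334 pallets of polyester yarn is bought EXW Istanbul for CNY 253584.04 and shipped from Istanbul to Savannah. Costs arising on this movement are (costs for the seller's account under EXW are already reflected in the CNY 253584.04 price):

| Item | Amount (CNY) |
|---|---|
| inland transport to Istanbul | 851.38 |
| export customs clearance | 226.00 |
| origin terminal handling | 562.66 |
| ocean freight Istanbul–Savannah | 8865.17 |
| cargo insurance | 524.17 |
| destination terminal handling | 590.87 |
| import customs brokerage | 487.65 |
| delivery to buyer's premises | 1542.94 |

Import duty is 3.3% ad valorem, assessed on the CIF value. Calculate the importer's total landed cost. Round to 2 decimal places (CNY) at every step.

EXW: the seller makes goods available at their premises; the buyer bears all onward costs.
CIF value = EXW price + inland to port + export clearance + origin terminal + freight + insurance = 253584.04 + 851.38 + 226.00 + 562.66 + 8865.17 + 524.17 = 264613.42
Import duty = 264613.42 × 3.3% = 8732.24
Buyer bears: inland to port 851.38 + export clearance 226.00 + origin terminal 562.66 + freight 8865.17 + insurance 524.17 + destination terminal 590.87 + brokerage 487.65 + delivery 1542.94 + duty 8732.24 = 22383.08
Landed cost = invoice 253584.04 + 22383.08 = 275967.12

Total landed cost: CNY 275967.12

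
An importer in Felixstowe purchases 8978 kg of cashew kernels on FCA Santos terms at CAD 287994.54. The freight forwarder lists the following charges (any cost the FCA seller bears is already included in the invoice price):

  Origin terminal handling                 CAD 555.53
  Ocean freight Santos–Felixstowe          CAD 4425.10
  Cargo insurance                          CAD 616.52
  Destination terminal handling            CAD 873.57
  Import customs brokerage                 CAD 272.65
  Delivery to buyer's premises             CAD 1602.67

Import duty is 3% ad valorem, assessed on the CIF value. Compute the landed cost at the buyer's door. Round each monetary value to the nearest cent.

FCA: the seller delivers export-cleared goods to the carrier; the buyer bears costs from that point.
CIF value = FCA price + origin terminal + freight + insurance = 287994.54 + 555.53 + 4425.10 + 616.52 = 293591.69
Import duty = 293591.69 × 3% = 8807.75
Buyer bears: origin terminal 555.53 + freight 4425.10 + insurance 616.52 + destination terminal 873.57 + brokerage 272.65 + delivery 1602.67 + duty 8807.75 = 17153.79
Landed cost = invoice 287994.54 + 17153.79 = 305148.33

Total landed cost: CAD 305148.33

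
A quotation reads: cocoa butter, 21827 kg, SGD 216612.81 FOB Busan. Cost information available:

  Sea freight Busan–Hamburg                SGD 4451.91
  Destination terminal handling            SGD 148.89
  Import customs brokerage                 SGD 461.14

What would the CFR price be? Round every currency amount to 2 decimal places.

CFR price: SGD 221064.72

Not relevant to the conversion: destination terminal, brokerage — on the buyer under both terms; not part of either seller's price.
From FOB to CFR, the seller additionally bears: freight.
CFR price = 216612.81 + 4451.91 = 221064.72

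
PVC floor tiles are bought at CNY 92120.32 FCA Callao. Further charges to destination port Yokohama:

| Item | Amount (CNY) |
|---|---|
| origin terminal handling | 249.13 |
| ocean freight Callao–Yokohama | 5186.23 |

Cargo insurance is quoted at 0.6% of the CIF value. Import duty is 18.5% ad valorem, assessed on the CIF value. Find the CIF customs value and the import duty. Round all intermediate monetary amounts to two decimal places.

CIF value: CNY 98144.55; import duty: CNY 18156.74

Let C be the CIF value. C = FCA price + pre-shipment costs + freight + 0.6% × C
C − 0.6% × C = 92120.32 + 249.13 + 5186.23
0.994 × C = 97555.68
C = 97555.68 / 0.994 = 98144.55
Insurance premium = 0.6% × 98144.55 = 588.87
Import duty = 98144.55 × 18.5% = 18156.74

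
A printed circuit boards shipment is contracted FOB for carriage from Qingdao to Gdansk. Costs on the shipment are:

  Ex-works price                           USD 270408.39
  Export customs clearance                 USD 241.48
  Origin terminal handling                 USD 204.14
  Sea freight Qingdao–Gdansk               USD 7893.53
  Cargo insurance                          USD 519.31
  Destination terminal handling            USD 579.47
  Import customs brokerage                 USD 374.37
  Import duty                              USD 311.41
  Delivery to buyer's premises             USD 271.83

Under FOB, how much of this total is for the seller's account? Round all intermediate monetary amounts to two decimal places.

Seller's account: USD 270854.01

FOB: the seller bears costs until goods are on board at the origin port; the buyer bears freight, insurance and all costs thereafter.
Seller's account: goods 270408.39 + export clearance 241.48 + origin terminal 204.14 = 270854.01
Buyer's account: freight 7893.53 + insurance 519.31 + destination terminal 579.47 + brokerage 374.37 + duty 311.41 + delivery 271.83 = 9949.92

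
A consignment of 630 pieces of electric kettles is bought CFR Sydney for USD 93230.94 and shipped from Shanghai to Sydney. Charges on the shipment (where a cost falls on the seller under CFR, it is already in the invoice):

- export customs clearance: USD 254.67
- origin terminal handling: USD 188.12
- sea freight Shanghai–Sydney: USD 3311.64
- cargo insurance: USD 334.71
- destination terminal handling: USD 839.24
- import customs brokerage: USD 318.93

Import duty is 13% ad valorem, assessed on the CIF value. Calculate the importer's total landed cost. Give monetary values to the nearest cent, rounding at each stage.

Total landed cost: USD 106887.35

CFR: the seller pays costs through ocean freight to the destination port, but not insurance.
Already in the invoice (seller's account under CFR): export clearance, origin terminal, freight — exclude.
CIF value = CFR price + insurance = 93230.94 + 334.71 = 93565.65
Import duty = 93565.65 × 13% = 12163.53
Buyer bears: insurance 334.71 + destination terminal 839.24 + brokerage 318.93 + duty 12163.53 = 13656.41
Landed cost = invoice 93230.94 + 13656.41 = 106887.35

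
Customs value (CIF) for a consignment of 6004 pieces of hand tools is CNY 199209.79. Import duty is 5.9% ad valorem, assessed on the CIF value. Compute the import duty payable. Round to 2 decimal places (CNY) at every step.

Import duty = 199209.79 × 5.9% = 11753.38

Import duty: CNY 11753.38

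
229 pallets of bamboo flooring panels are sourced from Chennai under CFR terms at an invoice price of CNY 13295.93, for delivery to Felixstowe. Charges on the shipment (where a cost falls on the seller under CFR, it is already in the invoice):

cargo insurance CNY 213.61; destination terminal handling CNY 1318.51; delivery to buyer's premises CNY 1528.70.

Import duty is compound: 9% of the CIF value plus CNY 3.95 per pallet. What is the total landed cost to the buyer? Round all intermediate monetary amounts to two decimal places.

Total landed cost: CNY 18477.16

CFR: the seller pays costs through ocean freight to the destination port, but not insurance.
CIF value = CFR price + insurance = 13295.93 + 213.61 = 13509.54
Ad valorem component: 13509.54 × 9% = 1215.86
Specific component: 229 × 3.95 = 904.55
Import duty = 1215.86 + 904.55 = 2120.41
Buyer bears: insurance 213.61 + destination terminal 1318.51 + delivery 1528.70 + duty 2120.41 = 5181.23
Landed cost = invoice 13295.93 + 5181.23 = 18477.16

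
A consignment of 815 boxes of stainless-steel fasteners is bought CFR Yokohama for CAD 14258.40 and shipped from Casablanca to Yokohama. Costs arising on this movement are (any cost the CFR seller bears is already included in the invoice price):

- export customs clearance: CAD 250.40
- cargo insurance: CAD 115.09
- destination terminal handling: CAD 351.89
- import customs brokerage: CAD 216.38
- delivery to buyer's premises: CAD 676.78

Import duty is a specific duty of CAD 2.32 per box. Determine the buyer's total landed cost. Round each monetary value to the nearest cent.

CFR: the seller pays costs through ocean freight to the destination port, but not insurance.
Already in the invoice (seller's account under CFR): export clearance — exclude.
CIF value = CFR price + insurance = 14258.40 + 115.09 = 14373.49
Import duty = 815 × 2.32 = 1890.80
Buyer bears: insurance 115.09 + destination terminal 351.89 + brokerage 216.38 + delivery 676.78 + duty 1890.80 = 3250.94
Landed cost = invoice 14258.40 + 3250.94 = 17509.34

Total landed cost: CAD 17509.34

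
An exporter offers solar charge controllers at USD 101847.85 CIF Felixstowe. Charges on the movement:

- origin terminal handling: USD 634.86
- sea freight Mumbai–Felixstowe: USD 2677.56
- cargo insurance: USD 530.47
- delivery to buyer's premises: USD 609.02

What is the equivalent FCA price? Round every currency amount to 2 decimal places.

Not relevant to the conversion: delivery — on the buyer under both terms; not part of either seller's price.
From CIF to FCA, the seller no longer bears: origin terminal, freight, insurance.
FCA price = 101847.85 − 634.86 − 2677.56 − 530.47 = 98004.96

FCA price: USD 98004.96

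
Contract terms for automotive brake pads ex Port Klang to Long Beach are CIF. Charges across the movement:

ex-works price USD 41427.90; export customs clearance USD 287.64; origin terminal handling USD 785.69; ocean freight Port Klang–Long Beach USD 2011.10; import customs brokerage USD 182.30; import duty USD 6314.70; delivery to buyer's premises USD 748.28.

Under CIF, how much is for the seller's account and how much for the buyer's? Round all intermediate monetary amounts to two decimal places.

CIF: the seller pays costs through ocean freight and marine insurance to the destination port.
Seller's account: goods 41427.90 + export clearance 287.64 + origin terminal 785.69 + freight 2011.10 = 44512.33
Buyer's account: brokerage 182.30 + duty 6314.70 + delivery 748.28 = 7245.28

Seller: USD 44512.33; buyer: USD 7245.28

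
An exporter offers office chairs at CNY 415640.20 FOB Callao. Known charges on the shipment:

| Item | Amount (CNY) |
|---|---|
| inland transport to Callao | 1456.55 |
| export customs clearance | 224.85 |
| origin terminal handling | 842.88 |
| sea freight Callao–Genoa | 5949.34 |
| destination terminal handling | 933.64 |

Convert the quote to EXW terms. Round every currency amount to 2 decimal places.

EXW price: CNY 413115.92

Not relevant to the conversion: freight, destination terminal — on the buyer under both terms; not part of either seller's price.
From FOB to EXW, the seller no longer bears: inland to port, export clearance, origin terminal.
EXW price = 415640.20 − 1456.55 − 224.85 − 842.88 = 413115.92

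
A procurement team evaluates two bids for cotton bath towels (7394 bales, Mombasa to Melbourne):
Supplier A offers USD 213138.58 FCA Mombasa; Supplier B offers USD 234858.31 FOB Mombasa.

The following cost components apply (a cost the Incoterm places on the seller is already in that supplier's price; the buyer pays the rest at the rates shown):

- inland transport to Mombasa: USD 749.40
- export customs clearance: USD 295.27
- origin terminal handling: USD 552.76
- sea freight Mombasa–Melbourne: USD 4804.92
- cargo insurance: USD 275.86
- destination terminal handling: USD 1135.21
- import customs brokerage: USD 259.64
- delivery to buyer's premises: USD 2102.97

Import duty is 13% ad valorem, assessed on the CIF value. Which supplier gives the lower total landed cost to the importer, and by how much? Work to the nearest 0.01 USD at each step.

Supplier A is cheaper by USD 23918.67

Supplier A (FCA):
CIF value = FCA price + origin terminal + freight + insurance = 213138.58 + 552.76 + 4804.92 + 275.86 = 218772.12
Import duty = 218772.12 × 13% = 28440.38
Buyer bears (A): 552.76 + 4804.92 + 275.86 + 1135.21 + 259.64 + 2102.97 = 9131.36
Landed cost (A) = invoice 213138.58 + 9131.36 + duty 28440.38 = 250710.32
Supplier B (FOB):
CIF value = FOB price + freight + insurance = 234858.31 + 4804.92 + 275.86 = 239939.09
Import duty = 239939.09 × 13% = 31192.08
Buyer bears (B): 4804.92 + 275.86 + 1135.21 + 259.64 + 2102.97 = 8578.60
Landed cost (B) = invoice 234858.31 + 8578.60 + duty 31192.08 = 274628.99
Difference = |250710.32 − 274628.99| = 23918.67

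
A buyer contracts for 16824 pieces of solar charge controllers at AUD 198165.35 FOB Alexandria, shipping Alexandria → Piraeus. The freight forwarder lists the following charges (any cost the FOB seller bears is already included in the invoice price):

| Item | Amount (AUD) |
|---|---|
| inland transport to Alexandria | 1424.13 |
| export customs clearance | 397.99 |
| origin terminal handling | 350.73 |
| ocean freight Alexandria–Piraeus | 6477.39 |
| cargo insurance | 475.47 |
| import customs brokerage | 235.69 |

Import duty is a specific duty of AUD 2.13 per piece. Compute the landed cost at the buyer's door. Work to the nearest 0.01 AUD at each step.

FOB: the seller bears costs until goods are on board at the origin port; the buyer bears freight, insurance and all costs thereafter.
Already in the invoice (seller's account under FOB): inland to port, export clearance, origin terminal — exclude.
CIF value = FOB price + freight + insurance = 198165.35 + 6477.39 + 475.47 = 205118.21
Import duty = 16824 × 2.13 = 35835.12
Buyer bears: freight 6477.39 + insurance 475.47 + brokerage 235.69 + duty 35835.12 = 43023.67
Landed cost = invoice 198165.35 + 43023.67 = 241189.02

Total landed cost: AUD 241189.02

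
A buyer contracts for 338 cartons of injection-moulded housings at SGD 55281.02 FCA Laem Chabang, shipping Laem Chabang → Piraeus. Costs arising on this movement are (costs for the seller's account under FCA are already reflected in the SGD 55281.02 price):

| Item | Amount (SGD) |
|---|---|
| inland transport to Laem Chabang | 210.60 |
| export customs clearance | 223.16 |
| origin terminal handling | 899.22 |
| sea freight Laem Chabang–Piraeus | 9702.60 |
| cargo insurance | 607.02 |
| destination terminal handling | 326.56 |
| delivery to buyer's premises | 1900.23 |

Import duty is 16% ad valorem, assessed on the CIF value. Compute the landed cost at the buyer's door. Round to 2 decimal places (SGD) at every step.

Total landed cost: SGD 79355.03

FCA: the seller delivers export-cleared goods to the carrier; the buyer bears costs from that point.
Already in the invoice (seller's account under FCA): inland to port, export clearance — exclude.
CIF value = FCA price + origin terminal + freight + insurance = 55281.02 + 899.22 + 9702.60 + 607.02 = 66489.86
Import duty = 66489.86 × 16% = 10638.38
Buyer bears: origin terminal 899.22 + freight 9702.60 + insurance 607.02 + destination terminal 326.56 + delivery 1900.23 + duty 10638.38 = 24074.01
Landed cost = invoice 55281.02 + 24074.01 = 79355.03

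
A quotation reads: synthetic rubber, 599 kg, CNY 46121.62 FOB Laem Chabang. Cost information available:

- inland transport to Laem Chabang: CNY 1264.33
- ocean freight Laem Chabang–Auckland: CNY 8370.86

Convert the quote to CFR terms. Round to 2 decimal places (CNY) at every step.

Not relevant to the conversion: inland to port — on the seller under both FOB and CFR; already in the FOB price and stays in the CFR price.
From FOB to CFR, the seller additionally bears: freight.
CFR price = 46121.62 + 8370.86 = 54492.48

CFR price: CNY 54492.48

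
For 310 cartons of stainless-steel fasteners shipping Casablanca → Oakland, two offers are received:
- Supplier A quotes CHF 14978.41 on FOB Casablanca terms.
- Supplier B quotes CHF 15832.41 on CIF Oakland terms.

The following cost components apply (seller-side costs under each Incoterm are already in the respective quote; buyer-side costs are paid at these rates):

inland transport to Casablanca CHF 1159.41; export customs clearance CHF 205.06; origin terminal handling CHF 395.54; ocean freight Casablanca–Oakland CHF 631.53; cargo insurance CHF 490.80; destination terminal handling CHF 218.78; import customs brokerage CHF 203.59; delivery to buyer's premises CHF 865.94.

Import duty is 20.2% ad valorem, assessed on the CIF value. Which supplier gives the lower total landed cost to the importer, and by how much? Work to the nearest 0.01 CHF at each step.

Supplier B is cheaper by CHF 322.53

Supplier A (FOB):
CIF value = FOB price + freight + insurance = 14978.41 + 631.53 + 490.80 = 16100.74
Import duty = 16100.74 × 20.2% = 3252.35
Buyer bears (A): 631.53 + 490.80 + 218.78 + 203.59 + 865.94 = 2410.64
Landed cost (A) = invoice 14978.41 + 2410.64 + duty 3252.35 = 20641.40
Supplier B (CIF):
The CIF price already equals the CIF value: 15832.41
Import duty = 15832.41 × 20.2% = 3198.15
Buyer bears (B): 218.78 + 203.59 + 865.94 = 1288.31
Landed cost (B) = invoice 15832.41 + 1288.31 + duty 3198.15 = 20318.87
Difference = |20641.40 − 20318.87| = 322.53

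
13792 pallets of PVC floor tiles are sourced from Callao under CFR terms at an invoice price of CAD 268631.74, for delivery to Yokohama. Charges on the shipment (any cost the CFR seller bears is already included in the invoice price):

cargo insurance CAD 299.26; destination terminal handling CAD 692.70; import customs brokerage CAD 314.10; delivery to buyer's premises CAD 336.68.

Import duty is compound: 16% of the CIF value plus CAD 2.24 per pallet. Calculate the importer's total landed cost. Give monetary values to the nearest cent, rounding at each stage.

Total landed cost: CAD 344197.52

CFR: the seller pays costs through ocean freight to the destination port, but not insurance.
CIF value = CFR price + insurance = 268631.74 + 299.26 = 268931.00
Ad valorem component: 268931.00 × 16% = 43028.96
Specific component: 13792 × 2.24 = 30894.08
Import duty = 43028.96 + 30894.08 = 73923.04
Buyer bears: insurance 299.26 + destination terminal 692.70 + brokerage 314.10 + delivery 336.68 + duty 73923.04 = 75565.78
Landed cost = invoice 268631.74 + 75565.78 = 344197.52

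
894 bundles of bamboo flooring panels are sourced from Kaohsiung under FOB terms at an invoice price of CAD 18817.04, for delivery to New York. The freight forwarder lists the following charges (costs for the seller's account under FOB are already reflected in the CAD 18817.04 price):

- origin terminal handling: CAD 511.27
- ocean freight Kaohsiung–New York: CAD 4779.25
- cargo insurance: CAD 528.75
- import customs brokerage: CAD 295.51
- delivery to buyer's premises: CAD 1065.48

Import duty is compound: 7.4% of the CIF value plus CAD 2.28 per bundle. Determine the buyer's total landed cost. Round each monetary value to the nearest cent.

Total landed cost: CAD 29309.60

FOB: the seller bears costs until goods are on board at the origin port; the buyer bears freight, insurance and all costs thereafter.
Already in the invoice (seller's account under FOB): origin terminal — exclude.
CIF value = FOB price + freight + insurance = 18817.04 + 4779.25 + 528.75 = 24125.04
Ad valorem component: 24125.04 × 7.4% = 1785.25
Specific component: 894 × 2.28 = 2038.32
Import duty = 1785.25 + 2038.32 = 3823.57
Buyer bears: freight 4779.25 + insurance 528.75 + brokerage 295.51 + delivery 1065.48 + duty 3823.57 = 10492.56
Landed cost = invoice 18817.04 + 10492.56 = 29309.60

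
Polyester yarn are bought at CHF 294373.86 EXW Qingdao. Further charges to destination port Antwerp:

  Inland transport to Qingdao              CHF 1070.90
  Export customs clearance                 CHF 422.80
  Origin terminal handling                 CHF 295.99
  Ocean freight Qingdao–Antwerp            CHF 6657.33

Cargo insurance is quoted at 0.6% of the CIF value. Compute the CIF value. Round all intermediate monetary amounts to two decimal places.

Let C be the CIF value. C = EXW price + pre-shipment costs + freight + 0.6% × C
C − 0.6% × C = 294373.86 + 1070.90 + 422.80 + 295.99 + 6657.33
0.994 × C = 302820.88
C = 302820.88 / 0.994 = 304648.77
Insurance premium = 0.6% × 304648.77 = 1827.89

CIF value: CHF 304648.77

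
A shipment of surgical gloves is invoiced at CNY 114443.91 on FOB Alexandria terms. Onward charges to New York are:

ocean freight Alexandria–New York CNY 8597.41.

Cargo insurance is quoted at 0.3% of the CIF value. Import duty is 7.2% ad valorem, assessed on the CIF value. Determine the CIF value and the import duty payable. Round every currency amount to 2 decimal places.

Let C be the CIF value. C = FOB price + freight + 0.3% × C
C − 0.3% × C = 114443.91 + 8597.41
0.997 × C = 123041.32
C = 123041.32 / 0.997 = 123411.55
Insurance premium = 0.3% × 123411.55 = 370.23
Import duty = 123411.55 × 7.2% = 8885.63

CIF value: CNY 123411.55; import duty: CNY 8885.63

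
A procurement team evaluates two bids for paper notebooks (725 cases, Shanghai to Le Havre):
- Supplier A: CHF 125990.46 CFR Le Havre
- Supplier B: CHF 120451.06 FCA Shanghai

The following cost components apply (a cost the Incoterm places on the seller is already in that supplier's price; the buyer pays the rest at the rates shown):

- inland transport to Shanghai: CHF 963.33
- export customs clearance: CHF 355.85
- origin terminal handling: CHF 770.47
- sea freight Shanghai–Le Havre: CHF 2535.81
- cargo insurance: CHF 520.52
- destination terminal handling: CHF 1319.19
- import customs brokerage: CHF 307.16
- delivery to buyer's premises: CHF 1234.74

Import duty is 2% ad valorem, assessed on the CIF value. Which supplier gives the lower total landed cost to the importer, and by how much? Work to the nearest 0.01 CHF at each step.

Supplier A (CFR):
CIF value = CFR price + insurance = 125990.46 + 520.52 = 126510.98
Import duty = 126510.98 × 2% = 2530.22
Buyer bears (A): 520.52 + 1319.19 + 307.16 + 1234.74 = 3381.61
Landed cost (A) = invoice 125990.46 + 3381.61 + duty 2530.22 = 131902.29
Supplier B (FCA):
CIF value = FCA price + origin terminal + freight + insurance = 120451.06 + 770.47 + 2535.81 + 520.52 = 124277.86
Import duty = 124277.86 × 2% = 2485.56
Buyer bears (B): 770.47 + 2535.81 + 520.52 + 1319.19 + 307.16 + 1234.74 = 6687.89
Landed cost (B) = invoice 120451.06 + 6687.89 + duty 2485.56 = 129624.51
Difference = |131902.29 − 129624.51| = 2277.78

Supplier B is cheaper by CHF 2277.78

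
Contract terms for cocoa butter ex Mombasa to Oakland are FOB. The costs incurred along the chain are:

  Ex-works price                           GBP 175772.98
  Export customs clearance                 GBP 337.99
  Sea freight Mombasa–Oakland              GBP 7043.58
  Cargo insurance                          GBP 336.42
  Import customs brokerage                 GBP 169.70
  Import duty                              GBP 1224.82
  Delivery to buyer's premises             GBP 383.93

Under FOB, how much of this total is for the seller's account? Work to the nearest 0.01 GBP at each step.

Seller's account: GBP 176110.97

FOB: the seller bears costs until goods are on board at the origin port; the buyer bears freight, insurance and all costs thereafter.
Seller's account: goods 175772.98 + export clearance 337.99 = 176110.97
Buyer's account: freight 7043.58 + insurance 336.42 + brokerage 169.70 + duty 1224.82 + delivery 383.93 = 9158.45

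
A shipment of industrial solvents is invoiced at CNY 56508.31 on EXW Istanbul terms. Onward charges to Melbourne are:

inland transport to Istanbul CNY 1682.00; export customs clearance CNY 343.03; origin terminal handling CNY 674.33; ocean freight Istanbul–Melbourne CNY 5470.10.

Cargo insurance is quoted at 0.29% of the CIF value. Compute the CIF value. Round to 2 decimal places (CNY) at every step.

Let C be the CIF value. C = EXW price + pre-shipment costs + freight + 0.29% × C
C − 0.29% × C = 56508.31 + 1682.00 + 343.03 + 674.33 + 5470.10
0.9971 × C = 64677.77
C = 64677.77 / 0.9971 = 64865.88
Insurance premium = 0.29% × 64865.88 = 188.11

CIF value: CNY 64865.88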